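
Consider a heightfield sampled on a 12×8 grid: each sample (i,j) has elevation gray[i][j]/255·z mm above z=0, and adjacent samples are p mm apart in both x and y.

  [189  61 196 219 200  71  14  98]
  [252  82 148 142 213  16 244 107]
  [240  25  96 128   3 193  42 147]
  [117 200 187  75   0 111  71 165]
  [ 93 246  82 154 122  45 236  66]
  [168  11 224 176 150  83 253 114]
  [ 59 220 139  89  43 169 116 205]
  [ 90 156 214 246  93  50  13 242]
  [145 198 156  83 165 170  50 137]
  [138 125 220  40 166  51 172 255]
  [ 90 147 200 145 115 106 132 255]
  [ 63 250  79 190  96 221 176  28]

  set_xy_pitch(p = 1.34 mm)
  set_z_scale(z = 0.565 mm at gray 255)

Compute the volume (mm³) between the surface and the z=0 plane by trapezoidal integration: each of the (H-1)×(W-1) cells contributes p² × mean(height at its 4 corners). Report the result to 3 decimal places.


40.861

height_mm = gray/255 × 0.565; cell vol = 1.34² × mean(4 corners)
unit = 1.34² × 0.565 / (4×255) = 0.000994622 mm³ per gray-sum
row 0: Σ corner-gray over 7 cells = 3858  → 3.8373
row 1: Σ corner-gray over 7 cells = 3410  → 3.3917
row 2: Σ corner-gray over 7 cells = 2931  → 2.9152
row 3: Σ corner-gray over 7 cells = 3499  → 3.4802
row 4: Σ corner-gray over 7 cells = 4005  → 3.9835
row 5: Σ corner-gray over 7 cells = 3892  → 3.8711
row 6: Σ corner-gray over 7 cells = 3692  → 3.6721
row 7: Σ corner-gray over 7 cells = 3802  → 3.7816
row 8: Σ corner-gray over 7 cells = 3867  → 3.8462
row 9: Σ corner-gray over 7 cells = 3976  → 3.9546
row 10: Σ corner-gray over 7 cells = 4150  → 4.1277
Σ rows: total corner-gray = 41082  → 40.8610 mm³


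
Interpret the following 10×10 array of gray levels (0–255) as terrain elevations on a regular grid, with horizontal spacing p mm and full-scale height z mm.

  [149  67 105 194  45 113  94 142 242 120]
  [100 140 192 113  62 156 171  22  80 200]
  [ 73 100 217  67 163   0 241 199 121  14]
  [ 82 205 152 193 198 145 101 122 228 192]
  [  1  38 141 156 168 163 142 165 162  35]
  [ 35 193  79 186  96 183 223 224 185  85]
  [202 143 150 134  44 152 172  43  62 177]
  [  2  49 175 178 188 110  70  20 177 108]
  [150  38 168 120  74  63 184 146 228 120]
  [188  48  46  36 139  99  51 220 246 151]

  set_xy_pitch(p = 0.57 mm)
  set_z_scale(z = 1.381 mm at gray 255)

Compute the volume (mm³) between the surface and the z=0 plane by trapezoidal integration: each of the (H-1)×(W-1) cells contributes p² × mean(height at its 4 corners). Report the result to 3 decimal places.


18.763

height_mm = gray/255 × 1.381; cell vol = 0.57² × mean(4 corners)
unit = 0.57² × 1.381 / (4×255) = 0.000439889 mm³ per gray-sum
row 0: Σ corner-gray over 9 cells = 4445  → 1.9553
row 1: Σ corner-gray over 9 cells = 4475  → 1.9685
row 2: Σ corner-gray over 9 cells = 5265  → 2.3160
row 3: Σ corner-gray over 9 cells = 5268  → 2.3173
row 4: Σ corner-gray over 9 cells = 5164  → 2.2716
row 5: Σ corner-gray over 9 cells = 5037  → 2.2157
row 6: Σ corner-gray over 9 cells = 4223  → 1.8577
row 7: Σ corner-gray over 9 cells = 4356  → 1.9162
row 8: Σ corner-gray over 9 cells = 4421  → 1.9447
Σ rows: total corner-gray = 42654  → 18.7630 mm³


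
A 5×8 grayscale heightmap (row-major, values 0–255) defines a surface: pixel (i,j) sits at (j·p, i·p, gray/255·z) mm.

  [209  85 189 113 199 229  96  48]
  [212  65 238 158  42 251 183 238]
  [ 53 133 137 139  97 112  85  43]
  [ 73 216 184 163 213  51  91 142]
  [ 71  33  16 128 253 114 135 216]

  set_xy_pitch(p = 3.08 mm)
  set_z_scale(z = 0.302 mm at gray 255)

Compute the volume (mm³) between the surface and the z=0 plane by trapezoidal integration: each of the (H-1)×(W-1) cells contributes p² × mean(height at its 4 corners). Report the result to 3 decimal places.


height_mm = gray/255 × 0.302; cell vol = 3.08² × mean(4 corners)
unit = 3.08² × 0.302 / (4×255) = 0.00280872 mm³ per gray-sum
row 0: Σ corner-gray over 7 cells = 4403  → 12.3668
row 1: Σ corner-gray over 7 cells = 3826  → 10.7462
row 2: Σ corner-gray over 7 cells = 3553  → 9.9794
row 3: Σ corner-gray over 7 cells = 3696  → 10.3810
Σ rows: total corner-gray = 15478  → 43.4733 mm³

43.473


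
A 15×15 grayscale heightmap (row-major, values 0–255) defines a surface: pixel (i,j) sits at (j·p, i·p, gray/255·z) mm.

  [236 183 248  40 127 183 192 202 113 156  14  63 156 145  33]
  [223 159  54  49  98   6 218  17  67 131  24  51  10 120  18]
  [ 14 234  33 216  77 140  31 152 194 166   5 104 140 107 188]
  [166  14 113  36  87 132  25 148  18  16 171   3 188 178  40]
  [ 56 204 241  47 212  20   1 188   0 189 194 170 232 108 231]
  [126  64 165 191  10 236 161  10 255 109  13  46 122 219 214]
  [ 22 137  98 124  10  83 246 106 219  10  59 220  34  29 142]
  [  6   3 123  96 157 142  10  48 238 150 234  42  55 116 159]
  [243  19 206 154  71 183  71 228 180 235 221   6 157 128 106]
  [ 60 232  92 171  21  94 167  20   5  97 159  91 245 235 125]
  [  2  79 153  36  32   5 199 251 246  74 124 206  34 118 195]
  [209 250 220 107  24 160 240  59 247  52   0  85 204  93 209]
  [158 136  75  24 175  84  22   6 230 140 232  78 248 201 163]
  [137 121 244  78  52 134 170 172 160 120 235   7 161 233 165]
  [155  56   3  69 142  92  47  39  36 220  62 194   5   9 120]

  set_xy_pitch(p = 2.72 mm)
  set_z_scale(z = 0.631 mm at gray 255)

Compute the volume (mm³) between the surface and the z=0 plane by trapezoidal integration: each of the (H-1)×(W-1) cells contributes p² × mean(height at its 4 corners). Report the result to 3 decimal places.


429.757

height_mm = gray/255 × 0.631; cell vol = 2.72² × mean(4 corners)
unit = 2.72² × 0.631 / (4×255) = 0.00457685 mm³ per gray-sum
row 0: Σ corner-gray over 14 cells = 6162  → 28.2026
row 1: Σ corner-gray over 14 cells = 5649  → 25.8546
row 2: Σ corner-gray over 14 cells = 5864  → 26.8387
row 3: Σ corner-gray over 14 cells = 6363  → 29.1225
row 4: Σ corner-gray over 14 cells = 7441  → 34.0564
row 5: Σ corner-gray over 14 cells = 6456  → 29.5482
row 6: Σ corner-gray over 14 cells = 5907  → 27.0355
row 7: Σ corner-gray over 14 cells = 7060  → 32.3126
row 8: Σ corner-gray over 14 cells = 7510  → 34.3722
row 9: Σ corner-gray over 14 cells = 6754  → 30.9121
row 10: Σ corner-gray over 14 cells = 7211  → 33.0037
row 11: Σ corner-gray over 14 cells = 7523  → 34.4317
row 12: Σ corner-gray over 14 cells = 7699  → 35.2372
row 13: Σ corner-gray over 14 cells = 6299  → 28.8296
Σ rows: total corner-gray = 93898  → 429.7574 mm³


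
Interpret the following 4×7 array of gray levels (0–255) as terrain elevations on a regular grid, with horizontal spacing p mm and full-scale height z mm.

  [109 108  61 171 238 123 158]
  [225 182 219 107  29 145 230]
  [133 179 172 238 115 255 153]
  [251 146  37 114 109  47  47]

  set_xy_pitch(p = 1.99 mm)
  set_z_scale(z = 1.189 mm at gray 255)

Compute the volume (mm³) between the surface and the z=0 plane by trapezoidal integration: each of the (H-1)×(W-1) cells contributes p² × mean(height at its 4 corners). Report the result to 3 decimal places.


50.405

height_mm = gray/255 × 1.189; cell vol = 1.99² × mean(4 corners)
unit = 1.99² × 1.189 / (4×255) = 0.00461623 mm³ per gray-sum
row 0: Σ corner-gray over 6 cells = 3488  → 16.1014
row 1: Σ corner-gray over 6 cells = 4023  → 18.5711
row 2: Σ corner-gray over 6 cells = 3408  → 15.7321
Σ rows: total corner-gray = 10919  → 50.4047 mm³


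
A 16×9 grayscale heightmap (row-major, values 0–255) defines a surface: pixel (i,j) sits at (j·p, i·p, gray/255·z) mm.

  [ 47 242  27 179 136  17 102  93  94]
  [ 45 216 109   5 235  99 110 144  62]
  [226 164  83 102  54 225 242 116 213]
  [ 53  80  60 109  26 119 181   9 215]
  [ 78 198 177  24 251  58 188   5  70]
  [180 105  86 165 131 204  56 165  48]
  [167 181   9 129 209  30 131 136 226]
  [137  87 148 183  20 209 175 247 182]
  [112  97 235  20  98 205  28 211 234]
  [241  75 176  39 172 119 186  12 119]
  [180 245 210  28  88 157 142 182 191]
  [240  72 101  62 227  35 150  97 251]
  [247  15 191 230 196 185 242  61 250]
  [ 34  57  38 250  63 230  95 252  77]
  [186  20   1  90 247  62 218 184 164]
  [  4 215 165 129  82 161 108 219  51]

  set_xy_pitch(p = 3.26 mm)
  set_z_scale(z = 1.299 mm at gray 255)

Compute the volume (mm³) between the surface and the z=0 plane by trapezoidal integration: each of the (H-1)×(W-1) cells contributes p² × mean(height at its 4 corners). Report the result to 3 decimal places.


854.924

height_mm = gray/255 × 1.299; cell vol = 3.26² × mean(4 corners)
unit = 3.26² × 1.299 / (4×255) = 0.0135346 mm³ per gray-sum
row 0: Σ corner-gray over 8 cells = 3676  → 49.7530
row 1: Σ corner-gray over 8 cells = 4354  → 58.9295
row 2: Σ corner-gray over 8 cells = 3847  → 52.0675
row 3: Σ corner-gray over 8 cells = 3386  → 45.8280
row 4: Σ corner-gray over 8 cells = 4002  → 54.1653
row 5: Σ corner-gray over 8 cells = 4095  → 55.4240
row 6: Σ corner-gray over 8 cells = 4500  → 60.9055
row 7: Σ corner-gray over 8 cells = 4591  → 62.1372
row 8: Σ corner-gray over 8 cells = 4052  → 54.8420
row 9: Σ corner-gray over 8 cells = 4393  → 59.4573
row 10: Σ corner-gray over 8 cells = 4454  → 60.2829
row 11: Σ corner-gray over 8 cells = 4716  → 63.8290
row 12: Σ corner-gray over 8 cells = 4818  → 65.2095
row 13: Σ corner-gray over 8 cells = 4075  → 55.1533
row 14: Σ corner-gray over 8 cells = 4207  → 56.9399
Σ rows: total corner-gray = 63166  → 854.9241 mm³


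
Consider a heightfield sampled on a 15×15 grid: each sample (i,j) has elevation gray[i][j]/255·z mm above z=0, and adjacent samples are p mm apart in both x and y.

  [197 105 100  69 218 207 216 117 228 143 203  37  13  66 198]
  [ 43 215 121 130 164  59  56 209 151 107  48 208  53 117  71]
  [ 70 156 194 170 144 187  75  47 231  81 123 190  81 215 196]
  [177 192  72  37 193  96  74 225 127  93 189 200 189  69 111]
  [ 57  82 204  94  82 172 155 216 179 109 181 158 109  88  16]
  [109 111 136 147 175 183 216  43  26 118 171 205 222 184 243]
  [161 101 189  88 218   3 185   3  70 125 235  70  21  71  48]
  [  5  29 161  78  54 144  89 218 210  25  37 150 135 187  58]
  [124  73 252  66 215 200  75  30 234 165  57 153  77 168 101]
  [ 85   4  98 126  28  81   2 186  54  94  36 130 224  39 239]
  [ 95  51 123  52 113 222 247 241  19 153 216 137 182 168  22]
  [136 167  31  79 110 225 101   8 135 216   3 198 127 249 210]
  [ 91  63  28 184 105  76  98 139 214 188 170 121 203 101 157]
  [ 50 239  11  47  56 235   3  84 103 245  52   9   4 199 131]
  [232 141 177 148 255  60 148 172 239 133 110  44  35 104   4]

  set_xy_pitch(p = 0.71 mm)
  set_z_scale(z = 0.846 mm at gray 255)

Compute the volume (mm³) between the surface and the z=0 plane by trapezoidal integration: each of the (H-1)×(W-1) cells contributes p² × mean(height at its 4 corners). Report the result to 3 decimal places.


height_mm = gray/255 × 0.846; cell vol = 0.71² × mean(4 corners)
unit = 0.71² × 0.846 / (4×255) = 0.000418106 mm³ per gray-sum
row 0: Σ corner-gray over 14 cells = 7229  → 3.0225
row 1: Σ corner-gray over 14 cells = 7444  → 3.1124
row 2: Σ corner-gray over 14 cells = 7854  → 3.2838
row 3: Σ corner-gray over 14 cells = 7531  → 3.1488
row 4: Σ corner-gray over 14 cells = 7957  → 3.3269
row 5: Σ corner-gray over 14 cells = 7193  → 3.0074
row 6: Σ corner-gray over 14 cells = 6064  → 2.5354
row 7: Σ corner-gray over 14 cells = 6852  → 2.8649
row 8: Σ corner-gray over 14 cells = 6283  → 2.6270
row 9: Σ corner-gray over 14 cells = 6493  → 2.7148
row 10: Σ corner-gray over 14 cells = 7609  → 3.1814
row 11: Σ corner-gray over 14 cells = 7272  → 3.0405
row 12: Σ corner-gray over 14 cells = 6383  → 2.6688
row 13: Σ corner-gray over 14 cells = 6523  → 2.7273
Σ rows: total corner-gray = 98687  → 41.2617 mm³

41.262


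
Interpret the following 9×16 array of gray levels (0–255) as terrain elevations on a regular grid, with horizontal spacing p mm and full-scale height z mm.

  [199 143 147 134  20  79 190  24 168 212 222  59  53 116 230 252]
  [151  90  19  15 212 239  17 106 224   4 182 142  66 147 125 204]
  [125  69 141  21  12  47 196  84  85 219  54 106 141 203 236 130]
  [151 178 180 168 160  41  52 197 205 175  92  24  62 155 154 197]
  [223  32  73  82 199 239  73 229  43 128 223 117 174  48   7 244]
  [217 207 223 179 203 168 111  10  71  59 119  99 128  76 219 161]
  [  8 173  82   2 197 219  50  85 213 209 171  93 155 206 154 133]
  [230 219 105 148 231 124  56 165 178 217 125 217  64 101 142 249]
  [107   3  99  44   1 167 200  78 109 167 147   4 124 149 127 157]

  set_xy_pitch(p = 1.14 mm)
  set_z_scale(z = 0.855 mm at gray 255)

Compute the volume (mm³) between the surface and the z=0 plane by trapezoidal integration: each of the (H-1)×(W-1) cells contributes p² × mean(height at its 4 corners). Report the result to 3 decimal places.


height_mm = gray/255 × 0.855; cell vol = 1.14² × mean(4 corners)
unit = 1.14² × 0.855 / (4×255) = 0.00108937 mm³ per gray-sum
row 0: Σ corner-gray over 15 cells = 7576  → 8.2531
row 1: Σ corner-gray over 15 cells = 7014  → 7.6408
row 2: Σ corner-gray over 15 cells = 7517  → 8.1888
row 3: Σ corner-gray over 15 cells = 7835  → 8.5352
row 4: Σ corner-gray over 15 cells = 7923  → 8.6311
row 5: Σ corner-gray over 15 cells = 8281  → 9.0211
row 6: Σ corner-gray over 15 cells = 8822  → 9.6104
row 7: Σ corner-gray over 15 cells = 7765  → 8.4590
Σ rows: total corner-gray = 62733  → 68.3395 mm³

68.339


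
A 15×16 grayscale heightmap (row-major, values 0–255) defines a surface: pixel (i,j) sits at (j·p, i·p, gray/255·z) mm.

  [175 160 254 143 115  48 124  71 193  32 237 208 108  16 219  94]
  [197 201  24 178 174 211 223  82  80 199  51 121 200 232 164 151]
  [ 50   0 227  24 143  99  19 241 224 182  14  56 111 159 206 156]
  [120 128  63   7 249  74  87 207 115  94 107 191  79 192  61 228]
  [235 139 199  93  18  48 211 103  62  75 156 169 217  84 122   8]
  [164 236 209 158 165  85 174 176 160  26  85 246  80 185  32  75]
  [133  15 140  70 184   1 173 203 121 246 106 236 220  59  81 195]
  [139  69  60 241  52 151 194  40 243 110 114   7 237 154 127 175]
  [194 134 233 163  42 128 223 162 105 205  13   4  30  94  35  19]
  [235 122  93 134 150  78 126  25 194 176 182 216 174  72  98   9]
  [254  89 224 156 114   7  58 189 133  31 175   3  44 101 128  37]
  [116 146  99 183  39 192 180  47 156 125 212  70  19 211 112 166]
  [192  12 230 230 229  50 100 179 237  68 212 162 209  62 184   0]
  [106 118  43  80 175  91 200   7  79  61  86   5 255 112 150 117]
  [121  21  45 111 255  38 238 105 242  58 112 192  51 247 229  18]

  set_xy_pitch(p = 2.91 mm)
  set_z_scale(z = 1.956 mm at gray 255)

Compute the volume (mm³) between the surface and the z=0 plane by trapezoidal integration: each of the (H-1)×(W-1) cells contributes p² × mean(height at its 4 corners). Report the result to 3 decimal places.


1748.564

height_mm = gray/255 × 1.956; cell vol = 2.91² × mean(4 corners)
unit = 2.91² × 1.956 / (4×255) = 0.0162388 mm³ per gray-sum
row 0: Σ corner-gray over 15 cells = 8753  → 142.1385
row 1: Σ corner-gray over 15 cells = 8244  → 133.8729
row 2: Σ corner-gray over 15 cells = 7272  → 118.0888
row 3: Σ corner-gray over 15 cells = 7291  → 118.3973
row 4: Σ corner-gray over 15 cells = 7908  → 128.4166
row 5: Σ corner-gray over 15 cells = 8311  → 134.9609
row 6: Σ corner-gray over 15 cells = 7950  → 129.0987
row 7: Σ corner-gray over 15 cells = 7267  → 118.0076
row 8: Σ corner-gray over 15 cells = 7279  → 118.2024
row 9: Σ corner-gray over 15 cells = 7119  → 115.6042
row 10: Σ corner-gray over 15 cells = 7059  → 114.6299
row 11: Σ corner-gray over 15 cells = 8384  → 136.1463
row 12: Σ corner-gray over 15 cells = 7667  → 124.5031
row 13: Σ corner-gray over 15 cells = 7174  → 116.4973
Σ rows: total corner-gray = 107678  → 1748.5644 mm³


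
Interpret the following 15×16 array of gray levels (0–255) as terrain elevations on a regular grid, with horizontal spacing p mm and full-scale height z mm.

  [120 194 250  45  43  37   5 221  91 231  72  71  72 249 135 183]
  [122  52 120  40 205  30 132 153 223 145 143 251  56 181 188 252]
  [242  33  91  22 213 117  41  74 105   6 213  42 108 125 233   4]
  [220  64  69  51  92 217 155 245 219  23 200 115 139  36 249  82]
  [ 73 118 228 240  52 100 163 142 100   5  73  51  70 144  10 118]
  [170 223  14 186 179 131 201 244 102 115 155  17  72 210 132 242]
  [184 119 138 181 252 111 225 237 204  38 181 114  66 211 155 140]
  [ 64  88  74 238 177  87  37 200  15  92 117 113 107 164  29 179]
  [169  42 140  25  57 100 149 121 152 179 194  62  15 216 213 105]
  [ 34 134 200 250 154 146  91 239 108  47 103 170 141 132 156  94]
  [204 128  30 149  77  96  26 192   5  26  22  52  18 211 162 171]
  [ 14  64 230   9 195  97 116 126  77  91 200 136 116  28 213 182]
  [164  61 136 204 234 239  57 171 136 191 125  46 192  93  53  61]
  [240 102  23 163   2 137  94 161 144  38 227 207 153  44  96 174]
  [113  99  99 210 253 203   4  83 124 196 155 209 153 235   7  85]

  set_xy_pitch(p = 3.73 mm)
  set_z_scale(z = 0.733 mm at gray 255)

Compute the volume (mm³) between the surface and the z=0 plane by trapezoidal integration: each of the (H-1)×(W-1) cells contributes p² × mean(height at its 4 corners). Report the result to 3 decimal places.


height_mm = gray/255 × 0.733; cell vol = 3.73² × mean(4 corners)
unit = 3.73² × 0.733 / (4×255) = 0.00999819 mm³ per gray-sum
row 0: Σ corner-gray over 15 cells = 7947  → 79.4556
row 1: Σ corner-gray over 15 cells = 7304  → 73.0268
row 2: Σ corner-gray over 15 cells = 7142  → 71.4071
row 3: Σ corner-gray over 15 cells = 7233  → 72.3169
row 4: Σ corner-gray over 15 cells = 7557  → 75.5563
row 5: Σ corner-gray over 15 cells = 9162  → 91.6034
row 6: Σ corner-gray over 15 cells = 8107  → 81.0553
row 7: Σ corner-gray over 15 cells = 6923  → 69.2175
row 8: Σ corner-gray over 15 cells = 7874  → 78.7258
row 9: Σ corner-gray over 15 cells = 7033  → 70.3173
row 10: Σ corner-gray over 15 cells = 6355  → 63.5385
row 11: Σ corner-gray over 15 cells = 7693  → 76.9161
row 12: Σ corner-gray over 15 cells = 7697  → 76.9561
row 13: Σ corner-gray over 15 cells = 7854  → 78.5258
Σ rows: total corner-gray = 105881  → 1058.6186 mm³

1058.619


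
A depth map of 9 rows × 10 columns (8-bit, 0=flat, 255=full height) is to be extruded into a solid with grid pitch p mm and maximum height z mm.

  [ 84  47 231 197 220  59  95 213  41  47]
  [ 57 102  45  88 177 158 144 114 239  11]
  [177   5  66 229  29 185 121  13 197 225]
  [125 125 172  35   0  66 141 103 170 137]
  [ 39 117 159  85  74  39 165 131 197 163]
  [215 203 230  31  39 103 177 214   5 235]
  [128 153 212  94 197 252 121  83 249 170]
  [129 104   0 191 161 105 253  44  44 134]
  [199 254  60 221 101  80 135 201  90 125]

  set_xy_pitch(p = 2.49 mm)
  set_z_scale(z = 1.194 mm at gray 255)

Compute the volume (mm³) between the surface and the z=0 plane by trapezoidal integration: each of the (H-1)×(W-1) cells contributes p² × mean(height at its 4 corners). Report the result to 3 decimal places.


height_mm = gray/255 × 1.194; cell vol = 2.49² × mean(4 corners)
unit = 2.49² × 1.194 / (4×255) = 0.00725776 mm³ per gray-sum
row 0: Σ corner-gray over 9 cells = 4539  → 32.9430
row 1: Σ corner-gray over 9 cells = 4294  → 31.1648
row 2: Σ corner-gray over 9 cells = 3978  → 28.8714
row 3: Σ corner-gray over 9 cells = 4022  → 29.1907
row 4: Σ corner-gray over 9 cells = 4590  → 33.3131
row 5: Σ corner-gray over 9 cells = 5474  → 39.7290
row 6: Σ corner-gray over 9 cells = 5087  → 36.9202
row 7: Σ corner-gray over 9 cells = 4675  → 33.9300
Σ rows: total corner-gray = 36659  → 266.0624 mm³

266.062


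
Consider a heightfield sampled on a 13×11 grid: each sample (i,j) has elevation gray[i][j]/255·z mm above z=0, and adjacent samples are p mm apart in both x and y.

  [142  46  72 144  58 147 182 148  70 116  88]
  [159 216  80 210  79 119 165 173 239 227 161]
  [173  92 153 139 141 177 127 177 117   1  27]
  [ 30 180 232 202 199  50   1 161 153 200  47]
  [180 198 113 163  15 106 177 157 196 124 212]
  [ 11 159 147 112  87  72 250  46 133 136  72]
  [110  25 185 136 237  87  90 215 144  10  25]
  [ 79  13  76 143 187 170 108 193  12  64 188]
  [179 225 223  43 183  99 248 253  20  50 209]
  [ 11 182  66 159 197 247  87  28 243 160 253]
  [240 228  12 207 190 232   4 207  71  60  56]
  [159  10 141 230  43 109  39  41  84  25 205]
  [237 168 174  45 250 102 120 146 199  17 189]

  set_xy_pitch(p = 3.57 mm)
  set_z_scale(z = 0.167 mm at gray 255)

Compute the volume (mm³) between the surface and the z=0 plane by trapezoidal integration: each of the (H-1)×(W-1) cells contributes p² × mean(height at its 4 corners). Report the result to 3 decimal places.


131.886

height_mm = gray/255 × 0.167; cell vol = 3.57² × mean(4 corners)
unit = 3.57² × 0.167 / (4×255) = 0.00208667 mm³ per gray-sum
row 0: Σ corner-gray over 10 cells = 5532  → 11.5434
row 1: Σ corner-gray over 10 cells = 5784  → 12.0693
row 2: Σ corner-gray over 10 cells = 5281  → 11.0197
row 3: Σ corner-gray over 10 cells = 5723  → 11.9420
row 4: Σ corner-gray over 10 cells = 5257  → 10.9696
row 5: Σ corner-gray over 10 cells = 4760  → 9.9325
row 6: Σ corner-gray over 10 cells = 4592  → 9.5820
row 7: Σ corner-gray over 10 cells = 5275  → 11.0072
row 8: Σ corner-gray over 10 cells = 6078  → 12.6827
row 9: Σ corner-gray over 10 cells = 5720  → 11.9357
row 10: Σ corner-gray over 10 cells = 4526  → 9.4442
row 11: Σ corner-gray over 10 cells = 4676  → 9.7572
Σ rows: total corner-gray = 63204  → 131.8856 mm³


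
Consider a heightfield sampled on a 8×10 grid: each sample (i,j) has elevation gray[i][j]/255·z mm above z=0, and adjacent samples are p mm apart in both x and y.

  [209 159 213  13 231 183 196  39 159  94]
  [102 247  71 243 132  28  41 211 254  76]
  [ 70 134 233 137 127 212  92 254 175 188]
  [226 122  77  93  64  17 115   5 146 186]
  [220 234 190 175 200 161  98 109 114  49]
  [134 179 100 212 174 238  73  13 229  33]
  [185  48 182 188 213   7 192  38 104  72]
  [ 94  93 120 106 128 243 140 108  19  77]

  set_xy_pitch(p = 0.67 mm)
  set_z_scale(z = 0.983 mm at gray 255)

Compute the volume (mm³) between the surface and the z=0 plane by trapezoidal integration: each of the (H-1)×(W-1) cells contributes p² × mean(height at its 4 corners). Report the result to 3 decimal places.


14.994

height_mm = gray/255 × 0.983; cell vol = 0.67² × mean(4 corners)
unit = 0.67² × 0.983 / (4×255) = 0.000432616 mm³ per gray-sum
row 0: Σ corner-gray over 9 cells = 5321  → 2.3020
row 1: Σ corner-gray over 9 cells = 5618  → 2.4304
row 2: Σ corner-gray over 9 cells = 4676  → 2.0229
row 3: Σ corner-gray over 9 cells = 4521  → 1.9559
row 4: Σ corner-gray over 9 cells = 5434  → 2.3508
row 5: Σ corner-gray over 9 cells = 4804  → 2.0783
row 6: Σ corner-gray over 9 cells = 4286  → 1.8542
Σ rows: total corner-gray = 34660  → 14.9945 mm³


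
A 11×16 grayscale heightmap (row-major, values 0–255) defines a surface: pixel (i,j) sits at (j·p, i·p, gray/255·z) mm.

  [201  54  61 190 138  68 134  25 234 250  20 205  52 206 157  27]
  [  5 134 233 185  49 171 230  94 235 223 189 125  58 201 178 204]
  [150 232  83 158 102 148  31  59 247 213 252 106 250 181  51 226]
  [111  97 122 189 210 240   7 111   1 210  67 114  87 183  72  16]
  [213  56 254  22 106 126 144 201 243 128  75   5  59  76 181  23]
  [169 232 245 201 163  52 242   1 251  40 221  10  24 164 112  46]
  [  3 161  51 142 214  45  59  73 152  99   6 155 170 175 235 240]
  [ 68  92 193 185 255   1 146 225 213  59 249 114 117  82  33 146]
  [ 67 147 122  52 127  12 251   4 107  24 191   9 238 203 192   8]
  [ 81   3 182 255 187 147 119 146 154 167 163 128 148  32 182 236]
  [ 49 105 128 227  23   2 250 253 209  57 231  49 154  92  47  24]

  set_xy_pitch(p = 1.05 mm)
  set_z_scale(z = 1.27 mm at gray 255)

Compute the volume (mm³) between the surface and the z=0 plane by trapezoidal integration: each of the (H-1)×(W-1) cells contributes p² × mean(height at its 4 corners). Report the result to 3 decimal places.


height_mm = gray/255 × 1.27; cell vol = 1.05² × mean(4 corners)
unit = 1.05² × 1.27 / (4×255) = 0.00137272 mm³ per gray-sum
row 0: Σ corner-gray over 15 cells = 8635  → 11.8534
row 1: Σ corner-gray over 15 cells = 9421  → 12.9324
row 2: Σ corner-gray over 15 cells = 8149  → 11.1863
row 3: Σ corner-gray over 15 cells = 7135  → 9.7944
row 4: Σ corner-gray over 15 cells = 7719  → 10.5960
row 5: Σ corner-gray over 15 cells = 7848  → 10.7731
row 6: Σ corner-gray over 15 cells = 7859  → 10.7882
row 7: Σ corner-gray over 15 cells = 7575  → 10.3984
row 8: Σ corner-gray over 15 cells = 7776  → 10.6743
row 9: Σ corner-gray over 15 cells = 8070  → 11.0779
Σ rows: total corner-gray = 80187  → 110.0743 mm³

110.074


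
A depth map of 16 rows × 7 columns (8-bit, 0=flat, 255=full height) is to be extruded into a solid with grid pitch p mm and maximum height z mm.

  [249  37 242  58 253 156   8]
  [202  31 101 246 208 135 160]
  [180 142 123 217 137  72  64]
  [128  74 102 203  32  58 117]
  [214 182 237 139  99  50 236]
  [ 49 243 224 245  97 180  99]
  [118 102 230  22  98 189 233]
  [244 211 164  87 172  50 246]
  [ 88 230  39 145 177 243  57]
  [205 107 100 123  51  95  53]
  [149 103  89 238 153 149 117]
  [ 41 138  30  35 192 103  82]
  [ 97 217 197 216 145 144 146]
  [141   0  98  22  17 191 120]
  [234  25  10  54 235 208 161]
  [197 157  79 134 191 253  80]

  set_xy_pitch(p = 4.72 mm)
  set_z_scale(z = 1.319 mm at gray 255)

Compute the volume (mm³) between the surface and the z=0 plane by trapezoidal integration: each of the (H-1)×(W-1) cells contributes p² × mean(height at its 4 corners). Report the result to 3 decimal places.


height_mm = gray/255 × 1.319; cell vol = 4.72² × mean(4 corners)
unit = 4.72² × 1.319 / (4×255) = 0.028809 mm³ per gray-sum
row 0: Σ corner-gray over 6 cells = 3553  → 102.3585
row 1: Σ corner-gray over 6 cells = 3430  → 98.8150
row 2: Σ corner-gray over 6 cells = 2809  → 80.9246
row 3: Σ corner-gray over 6 cells = 3047  → 87.7811
row 4: Σ corner-gray over 6 cells = 3990  → 114.9480
row 5: Σ corner-gray over 6 cells = 3759  → 108.2931
row 6: Σ corner-gray over 6 cells = 3491  → 100.5723
row 7: Σ corner-gray over 6 cells = 3671  → 105.7579
row 8: Σ corner-gray over 6 cells = 3023  → 87.0897
row 9: Σ corner-gray over 6 cells = 2940  → 84.6985
row 10: Σ corner-gray over 6 cells = 2849  → 82.0769
row 11: Σ corner-gray over 6 cells = 3200  → 92.1889
row 12: Σ corner-gray over 6 cells = 2998  → 86.3695
row 13: Σ corner-gray over 6 cells = 2376  → 68.4503
row 14: Σ corner-gray over 6 cells = 3364  → 96.9136
Σ rows: total corner-gray = 48500  → 1397.2379 mm³

1397.238


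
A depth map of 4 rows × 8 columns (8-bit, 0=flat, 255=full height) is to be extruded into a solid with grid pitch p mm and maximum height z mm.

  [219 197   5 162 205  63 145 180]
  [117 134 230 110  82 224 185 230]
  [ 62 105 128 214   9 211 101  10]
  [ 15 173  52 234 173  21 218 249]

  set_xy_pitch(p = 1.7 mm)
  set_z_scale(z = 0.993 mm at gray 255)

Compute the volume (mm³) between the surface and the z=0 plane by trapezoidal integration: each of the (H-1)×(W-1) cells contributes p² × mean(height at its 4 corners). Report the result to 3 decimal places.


33.000

height_mm = gray/255 × 0.993; cell vol = 1.7² × mean(4 corners)
unit = 1.7² × 0.993 / (4×255) = 0.0028135 mm³ per gray-sum
row 0: Σ corner-gray over 7 cells = 4230  → 11.9011
row 1: Σ corner-gray over 7 cells = 3885  → 10.9304
row 2: Σ corner-gray over 7 cells = 3614  → 10.1680
Σ rows: total corner-gray = 11729  → 32.9995 mm³


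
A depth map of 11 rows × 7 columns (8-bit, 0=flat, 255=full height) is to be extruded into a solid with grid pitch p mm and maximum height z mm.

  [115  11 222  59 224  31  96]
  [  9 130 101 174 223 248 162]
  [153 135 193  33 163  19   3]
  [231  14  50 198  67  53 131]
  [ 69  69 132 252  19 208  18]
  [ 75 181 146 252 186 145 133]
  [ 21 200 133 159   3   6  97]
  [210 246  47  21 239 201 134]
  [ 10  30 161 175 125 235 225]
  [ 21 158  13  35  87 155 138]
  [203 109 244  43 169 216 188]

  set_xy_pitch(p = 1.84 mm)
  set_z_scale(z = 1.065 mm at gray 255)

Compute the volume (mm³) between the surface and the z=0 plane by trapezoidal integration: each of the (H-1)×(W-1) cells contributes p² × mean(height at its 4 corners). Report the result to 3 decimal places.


height_mm = gray/255 × 1.065; cell vol = 1.84² × mean(4 corners)
unit = 1.84² × 1.065 / (4×255) = 0.00353496 mm³ per gray-sum
row 0: Σ corner-gray over 6 cells = 3228  → 11.4109
row 1: Σ corner-gray over 6 cells = 3165  → 11.1882
row 2: Σ corner-gray over 6 cells = 2368  → 8.3708
row 3: Σ corner-gray over 6 cells = 2573  → 9.0955
row 4: Σ corner-gray over 6 cells = 3475  → 12.2840
row 5: Σ corner-gray over 6 cells = 3148  → 11.1281
row 6: Σ corner-gray over 6 cells = 2972  → 10.5059
row 7: Σ corner-gray over 6 cells = 3539  → 12.5102
row 8: Σ corner-gray over 6 cells = 2742  → 9.6929
row 9: Σ corner-gray over 6 cells = 3008  → 10.6332
Σ rows: total corner-gray = 30218  → 106.8196 mm³

106.820


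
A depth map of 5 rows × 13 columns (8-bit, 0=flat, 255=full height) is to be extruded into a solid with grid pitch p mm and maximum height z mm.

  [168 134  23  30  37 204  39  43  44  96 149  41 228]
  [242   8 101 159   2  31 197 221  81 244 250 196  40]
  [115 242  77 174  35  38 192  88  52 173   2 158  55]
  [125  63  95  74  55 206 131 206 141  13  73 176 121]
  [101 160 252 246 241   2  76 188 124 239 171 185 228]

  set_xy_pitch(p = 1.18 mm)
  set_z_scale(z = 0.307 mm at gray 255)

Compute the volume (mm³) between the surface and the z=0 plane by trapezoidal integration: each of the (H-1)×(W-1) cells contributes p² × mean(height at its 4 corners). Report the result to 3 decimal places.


9.800

height_mm = gray/255 × 0.307; cell vol = 1.18² × mean(4 corners)
unit = 1.18² × 0.307 / (4×255) = 0.000419085 mm³ per gray-sum
row 0: Σ corner-gray over 12 cells = 5338  → 2.2371
row 1: Σ corner-gray over 12 cells = 5894  → 2.4701
row 2: Σ corner-gray over 12 cells = 5344  → 2.2396
row 3: Σ corner-gray over 12 cells = 6809  → 2.8536
Σ rows: total corner-gray = 23385  → 9.8003 mm³


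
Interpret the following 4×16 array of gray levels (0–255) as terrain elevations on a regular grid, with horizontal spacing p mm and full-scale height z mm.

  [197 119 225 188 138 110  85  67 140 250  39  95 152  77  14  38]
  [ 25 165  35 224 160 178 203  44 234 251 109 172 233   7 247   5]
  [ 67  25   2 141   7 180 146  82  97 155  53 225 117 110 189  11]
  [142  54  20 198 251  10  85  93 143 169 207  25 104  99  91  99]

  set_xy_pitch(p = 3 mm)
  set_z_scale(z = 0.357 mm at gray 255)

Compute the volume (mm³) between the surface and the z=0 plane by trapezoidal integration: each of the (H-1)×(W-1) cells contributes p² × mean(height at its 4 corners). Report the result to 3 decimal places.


70.409

height_mm = gray/255 × 0.357; cell vol = 3² × mean(4 corners)
unit = 3² × 0.357 / (4×255) = 0.00315 mm³ per gray-sum
row 0: Σ corner-gray over 15 cells = 8187  → 25.7890
row 1: Σ corner-gray over 15 cells = 7690  → 24.2235
row 2: Σ corner-gray over 15 cells = 6475  → 20.3962
Σ rows: total corner-gray = 22352  → 70.4088 mm³


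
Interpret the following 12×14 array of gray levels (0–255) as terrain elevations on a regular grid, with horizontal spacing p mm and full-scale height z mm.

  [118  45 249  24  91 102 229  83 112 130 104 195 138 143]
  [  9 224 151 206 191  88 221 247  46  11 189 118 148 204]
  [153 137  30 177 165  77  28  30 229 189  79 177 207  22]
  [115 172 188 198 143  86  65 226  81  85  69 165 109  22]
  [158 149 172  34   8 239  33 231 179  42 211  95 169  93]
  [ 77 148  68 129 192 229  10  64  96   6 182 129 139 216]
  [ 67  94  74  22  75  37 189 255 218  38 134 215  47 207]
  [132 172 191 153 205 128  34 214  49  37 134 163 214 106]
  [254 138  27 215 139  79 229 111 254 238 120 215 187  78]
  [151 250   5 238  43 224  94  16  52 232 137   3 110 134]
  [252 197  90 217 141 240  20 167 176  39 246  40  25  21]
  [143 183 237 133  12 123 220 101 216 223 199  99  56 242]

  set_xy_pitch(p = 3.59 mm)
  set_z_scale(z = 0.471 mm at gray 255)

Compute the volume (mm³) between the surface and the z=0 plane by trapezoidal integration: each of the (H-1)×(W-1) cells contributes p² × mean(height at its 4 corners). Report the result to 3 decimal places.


452.320

height_mm = gray/255 × 0.471; cell vol = 3.59² × mean(4 corners)
unit = 3.59² × 0.471 / (4×255) = 0.00595127 mm³ per gray-sum
row 0: Σ corner-gray over 13 cells = 7158  → 42.5992
row 1: Σ corner-gray over 13 cells = 7118  → 42.3611
row 2: Σ corner-gray over 13 cells = 6536  → 38.8975
row 3: Σ corner-gray over 13 cells = 6686  → 39.7902
row 4: Σ corner-gray over 13 cells = 6452  → 38.3976
row 5: Σ corner-gray over 13 cells = 6147  → 36.5825
row 6: Σ corner-gray over 13 cells = 6696  → 39.8497
row 7: Σ corner-gray over 13 cells = 7862  → 46.7889
row 8: Σ corner-gray over 13 cells = 7329  → 43.6169
row 9: Σ corner-gray over 13 cells = 6562  → 39.0522
row 10: Σ corner-gray over 13 cells = 7458  → 44.3846
Σ rows: total corner-gray = 76004  → 452.3203 mm³


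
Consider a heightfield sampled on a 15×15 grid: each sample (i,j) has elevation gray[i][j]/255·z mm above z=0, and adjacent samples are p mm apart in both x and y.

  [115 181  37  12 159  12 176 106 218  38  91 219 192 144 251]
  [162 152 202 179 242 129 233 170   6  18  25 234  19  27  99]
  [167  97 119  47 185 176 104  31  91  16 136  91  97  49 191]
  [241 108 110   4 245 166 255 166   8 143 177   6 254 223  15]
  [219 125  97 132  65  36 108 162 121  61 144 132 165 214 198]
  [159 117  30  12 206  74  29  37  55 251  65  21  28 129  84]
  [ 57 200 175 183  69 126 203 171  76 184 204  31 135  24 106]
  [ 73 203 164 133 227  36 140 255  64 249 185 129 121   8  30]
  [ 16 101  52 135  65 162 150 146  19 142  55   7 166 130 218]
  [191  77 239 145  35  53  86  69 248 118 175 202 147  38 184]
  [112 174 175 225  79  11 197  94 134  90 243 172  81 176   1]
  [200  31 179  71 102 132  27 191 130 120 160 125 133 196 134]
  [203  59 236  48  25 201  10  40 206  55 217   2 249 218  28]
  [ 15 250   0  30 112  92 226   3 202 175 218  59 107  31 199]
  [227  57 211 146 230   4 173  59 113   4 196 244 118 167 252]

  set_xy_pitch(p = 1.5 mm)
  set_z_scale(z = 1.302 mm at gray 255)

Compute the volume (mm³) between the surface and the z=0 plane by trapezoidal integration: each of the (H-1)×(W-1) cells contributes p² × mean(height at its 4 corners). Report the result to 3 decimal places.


height_mm = gray/255 × 1.302; cell vol = 1.5² × mean(4 corners)
unit = 1.5² × 1.302 / (4×255) = 0.00287206 mm³ per gray-sum
row 0: Σ corner-gray over 14 cells = 7069  → 20.3026
row 1: Σ corner-gray over 14 cells = 6369  → 18.2921
row 2: Σ corner-gray over 14 cells = 6822  → 19.5932
row 3: Σ corner-gray over 14 cells = 7527  → 21.6180
row 4: Σ corner-gray over 14 cells = 5892  → 16.9222
row 5: Σ corner-gray over 14 cells = 6076  → 17.4506
row 6: Σ corner-gray over 14 cells = 7656  → 21.9885
row 7: Σ corner-gray over 14 cells = 6825  → 19.6018
row 8: Σ corner-gray over 14 cells = 6533  → 18.7632
row 9: Σ corner-gray over 14 cells = 7454  → 21.4083
row 10: Σ corner-gray over 14 cells = 7343  → 21.0895
row 11: Σ corner-gray over 14 cells = 6891  → 19.7914
row 12: Σ corner-gray over 14 cells = 6587  → 18.9183
row 13: Σ corner-gray over 14 cells = 7147  → 20.5266
Σ rows: total corner-gray = 96191  → 276.2662 mm³

276.266


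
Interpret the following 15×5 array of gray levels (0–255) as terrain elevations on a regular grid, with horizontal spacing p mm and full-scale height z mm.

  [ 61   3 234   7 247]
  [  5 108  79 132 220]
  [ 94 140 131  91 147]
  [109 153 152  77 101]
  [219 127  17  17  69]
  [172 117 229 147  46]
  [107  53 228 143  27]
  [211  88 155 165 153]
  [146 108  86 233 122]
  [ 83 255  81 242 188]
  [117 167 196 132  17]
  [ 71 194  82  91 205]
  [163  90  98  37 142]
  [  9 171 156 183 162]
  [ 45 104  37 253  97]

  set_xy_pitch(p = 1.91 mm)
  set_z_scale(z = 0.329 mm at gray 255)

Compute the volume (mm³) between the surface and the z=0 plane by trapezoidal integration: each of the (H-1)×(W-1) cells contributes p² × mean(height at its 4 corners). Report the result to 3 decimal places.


height_mm = gray/255 × 0.329; cell vol = 1.91² × mean(4 corners)
unit = 1.91² × 0.329 / (4×255) = 0.00117669 mm³ per gray-sum
row 0: Σ corner-gray over 4 cells = 1659  → 1.9521
row 1: Σ corner-gray over 4 cells = 1828  → 2.1510
row 2: Σ corner-gray over 4 cells = 1939  → 2.2816
row 3: Σ corner-gray over 4 cells = 1584  → 1.8639
row 4: Σ corner-gray over 4 cells = 1814  → 2.1345
row 5: Σ corner-gray over 4 cells = 2186  → 2.5722
row 6: Σ corner-gray over 4 cells = 2162  → 2.5440
row 7: Σ corner-gray over 4 cells = 2302  → 2.7087
row 8: Σ corner-gray over 4 cells = 2549  → 2.9994
row 9: Σ corner-gray over 4 cells = 2551  → 3.0017
row 10: Σ corner-gray over 4 cells = 2134  → 2.5111
row 11: Σ corner-gray over 4 cells = 1765  → 2.0769
row 12: Σ corner-gray over 4 cells = 1946  → 2.2898
row 13: Σ corner-gray over 4 cells = 2121  → 2.4958
Σ rows: total corner-gray = 28540  → 33.5828 mm³

33.583


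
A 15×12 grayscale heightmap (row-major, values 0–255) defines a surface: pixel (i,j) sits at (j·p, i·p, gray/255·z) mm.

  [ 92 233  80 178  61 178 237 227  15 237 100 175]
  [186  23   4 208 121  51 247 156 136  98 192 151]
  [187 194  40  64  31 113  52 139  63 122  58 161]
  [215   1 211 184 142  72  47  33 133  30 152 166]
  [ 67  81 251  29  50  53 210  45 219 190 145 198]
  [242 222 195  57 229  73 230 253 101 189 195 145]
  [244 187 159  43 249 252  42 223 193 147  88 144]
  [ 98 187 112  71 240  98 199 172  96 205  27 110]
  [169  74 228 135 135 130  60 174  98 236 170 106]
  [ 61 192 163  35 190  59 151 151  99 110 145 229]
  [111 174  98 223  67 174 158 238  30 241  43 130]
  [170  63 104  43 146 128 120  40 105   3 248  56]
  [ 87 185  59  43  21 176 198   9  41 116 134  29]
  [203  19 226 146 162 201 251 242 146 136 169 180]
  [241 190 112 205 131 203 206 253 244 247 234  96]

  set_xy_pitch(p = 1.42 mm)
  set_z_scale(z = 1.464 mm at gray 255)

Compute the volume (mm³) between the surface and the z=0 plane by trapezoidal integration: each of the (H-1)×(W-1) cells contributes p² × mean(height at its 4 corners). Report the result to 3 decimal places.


241.301

height_mm = gray/255 × 1.464; cell vol = 1.42² × mean(4 corners)
unit = 1.42² × 1.464 / (4×255) = 0.00289413 mm³ per gray-sum
row 0: Σ corner-gray over 11 cells = 6168  → 17.8510
row 1: Σ corner-gray over 11 cells = 4909  → 14.2073
row 2: Σ corner-gray over 11 cells = 4491  → 12.9975
row 3: Σ corner-gray over 11 cells = 5202  → 15.0552
row 4: Σ corner-gray over 11 cells = 6686  → 19.3501
row 5: Σ corner-gray over 11 cells = 7429  → 21.5005
row 6: Σ corner-gray over 11 cells = 6576  → 19.0318
row 7: Σ corner-gray over 11 cells = 6177  → 17.8770
row 8: Σ corner-gray over 11 cells = 6035  → 17.4661
row 9: Σ corner-gray over 11 cells = 6013  → 17.4024
row 10: Σ corner-gray over 11 cells = 5359  → 15.5096
row 11: Σ corner-gray over 11 cells = 4306  → 12.4621
row 12: Σ corner-gray over 11 cells = 5859  → 16.9567
row 13: Σ corner-gray over 11 cells = 8166  → 23.6334
Σ rows: total corner-gray = 83376  → 241.3007 mm³


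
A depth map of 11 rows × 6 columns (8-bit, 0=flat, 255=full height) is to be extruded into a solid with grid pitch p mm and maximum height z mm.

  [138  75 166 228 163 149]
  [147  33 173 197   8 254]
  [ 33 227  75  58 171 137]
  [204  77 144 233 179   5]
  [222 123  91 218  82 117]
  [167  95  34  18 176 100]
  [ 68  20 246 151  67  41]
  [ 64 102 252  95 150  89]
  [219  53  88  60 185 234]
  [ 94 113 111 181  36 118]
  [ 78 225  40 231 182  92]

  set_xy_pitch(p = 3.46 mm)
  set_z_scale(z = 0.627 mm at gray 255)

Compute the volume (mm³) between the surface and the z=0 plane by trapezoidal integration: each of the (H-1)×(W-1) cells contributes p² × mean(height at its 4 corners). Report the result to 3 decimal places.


height_mm = gray/255 × 0.627; cell vol = 3.46² × mean(4 corners)
unit = 3.46² × 0.627 / (4×255) = 0.00735901 mm³ per gray-sum
row 0: Σ corner-gray over 5 cells = 2774  → 20.4139
row 1: Σ corner-gray over 5 cells = 2455  → 18.0664
row 2: Σ corner-gray over 5 cells = 2707  → 19.9208
row 3: Σ corner-gray over 5 cells = 2842  → 20.9143
row 4: Σ corner-gray over 5 cells = 2280  → 16.7785
row 5: Σ corner-gray over 5 cells = 1990  → 14.6444
row 6: Σ corner-gray over 5 cells = 2428  → 17.8677
row 7: Σ corner-gray over 5 cells = 2576  → 18.9568
row 8: Σ corner-gray over 5 cells = 2319  → 17.0656
row 9: Σ corner-gray over 5 cells = 2620  → 19.2806
Σ rows: total corner-gray = 24991  → 183.9091 mm³

183.909
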